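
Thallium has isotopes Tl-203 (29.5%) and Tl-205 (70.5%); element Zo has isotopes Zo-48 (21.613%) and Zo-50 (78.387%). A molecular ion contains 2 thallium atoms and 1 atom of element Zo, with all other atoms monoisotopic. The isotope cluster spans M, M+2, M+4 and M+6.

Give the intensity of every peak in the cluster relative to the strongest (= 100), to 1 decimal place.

4.3 : 36.5 : 100.0 : 89.9

Thallium pattern (n=2): 0.087025 : 0.41595 : 0.497025
Element Zo pattern (n=1): 0.21613 : 0.78387
Convolve the two distributions (both contribute in 2-u steps):
  M: 0.087025×0.21613 = 0.018809
  M+2: 0.087025×0.78387 + 0.41595×0.21613 = 0.158116
  M+4: 0.41595×0.78387 + 0.497025×0.21613 = 0.433473
  M+6: 0.497025×0.78387 = 0.389603
Scale to base peak (0.433473) = 100: 4.3 : 36.5 : 100.0 : 89.9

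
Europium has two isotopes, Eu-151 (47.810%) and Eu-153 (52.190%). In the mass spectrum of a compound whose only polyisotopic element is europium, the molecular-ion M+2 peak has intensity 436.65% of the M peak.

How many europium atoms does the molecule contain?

4

With n Eu atoms, P(M+2)/P(M) = C(n,1)·p^(n−1)q / p^n = n·q/p = n · 0.52190/0.47810.
n = 4.3665 × 0.47810/0.52190 = 4.00 ≈ 4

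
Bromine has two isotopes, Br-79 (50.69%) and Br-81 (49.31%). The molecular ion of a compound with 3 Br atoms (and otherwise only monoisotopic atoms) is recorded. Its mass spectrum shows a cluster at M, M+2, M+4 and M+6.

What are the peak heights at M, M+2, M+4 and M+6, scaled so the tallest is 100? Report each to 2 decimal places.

34.27 : 100.00 : 97.28 : 31.54

The 3 Br atoms are independent, so intensities follow the terms of (0.5069 + 0.4931)^3.
P(M) = 0.5069^3 = 0.130247
P(M+2) = 3 × 0.5069^2 × 0.4931^1 = 0.380103
P(M+4) = 3 × 0.5069^1 × 0.4931^2 = 0.369755
P(M+6) = 0.4931^3 = 0.119896
The M+2 peak is largest (0.380103); scaling to 100 gives 34.27 : 100.00 : 97.28 : 31.54.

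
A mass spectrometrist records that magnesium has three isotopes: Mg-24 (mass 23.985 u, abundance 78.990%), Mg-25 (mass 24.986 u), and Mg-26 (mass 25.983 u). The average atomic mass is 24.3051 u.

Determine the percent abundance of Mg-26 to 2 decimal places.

Let x and y be the fractions of Mg-25 and Mg-26. Then x + y = 1 − 0.78990 = 0.21010 and 24.986x + 25.983y = 24.3051 − 0.78990×23.985 = 5.3593485.
Substituting: 24.986x + 25.983(0.21010 − x) = 5.3593485
(24.986 − 25.983)x = -0.0996798  ⇒  x = 0.09998, y = 0.11012
Mg-25: 10.00%, Mg-26: 11.01%.

11.01%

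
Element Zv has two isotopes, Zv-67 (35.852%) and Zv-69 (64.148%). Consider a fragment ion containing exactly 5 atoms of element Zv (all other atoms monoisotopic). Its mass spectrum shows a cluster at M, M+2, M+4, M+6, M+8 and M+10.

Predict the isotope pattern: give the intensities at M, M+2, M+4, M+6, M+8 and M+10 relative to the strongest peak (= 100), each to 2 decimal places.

1.75 : 15.62 : 55.89 : 100.00 : 89.46 : 32.01

Each Zv atom is independently Zv-67 (p = 0.35852) or Zv-69 (q = 0.64148); the cluster is the binomial expansion (p + q)^5.
P(M) = 0.35852^5 = 0.005923
P(M+2) = 5 × 0.35852^4 × 0.64148^1 = 0.052992
P(M+4) = 10 × 0.35852^3 × 0.64148^2 = 0.189630
P(M+6) = 10 × 0.35852^2 × 0.64148^3 = 0.339294
P(M+8) = 5 × 0.35852^1 × 0.64148^4 = 0.303540
P(M+10) = 0.64148^5 = 0.108621
The M+6 peak is largest (0.339294); scaling to 100 gives 1.75 : 15.62 : 55.89 : 100.00 : 89.46 : 32.01.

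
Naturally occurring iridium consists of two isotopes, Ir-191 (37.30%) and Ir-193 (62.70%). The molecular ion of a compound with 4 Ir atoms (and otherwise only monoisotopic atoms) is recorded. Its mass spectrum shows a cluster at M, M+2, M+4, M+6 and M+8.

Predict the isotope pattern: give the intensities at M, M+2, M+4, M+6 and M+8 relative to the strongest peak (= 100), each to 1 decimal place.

Each Ir atom is independently Ir-191 (p = 0.3730) or Ir-193 (q = 0.6270); the cluster is the binomial expansion (p + q)^4.
P(M) = 0.3730^4 = 0.019357
P(M+2) = 4 × 0.3730^3 × 0.6270^1 = 0.130153
P(M+4) = 6 × 0.3730^2 × 0.6270^2 = 0.328174
P(M+6) = 4 × 0.3730^1 × 0.6270^3 = 0.367766
P(M+8) = 0.6270^4 = 0.154550
The M+6 peak is largest (0.367766); scaling to 100 gives 5.3 : 35.4 : 89.2 : 100.0 : 42.0.

5.3 : 35.4 : 89.2 : 100.0 : 42.0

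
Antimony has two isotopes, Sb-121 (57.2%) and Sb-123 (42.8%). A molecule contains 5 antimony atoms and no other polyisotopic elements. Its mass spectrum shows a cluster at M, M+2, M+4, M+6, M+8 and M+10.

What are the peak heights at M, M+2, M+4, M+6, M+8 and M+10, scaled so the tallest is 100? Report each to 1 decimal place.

17.9 : 66.8 : 100.0 : 74.8 : 28.0 : 4.2

The 5 Sb atoms are independent, so intensities follow the terms of (0.572 + 0.428)^5.
P(M) = 0.572^5 = 0.061232
P(M+2) = 5 × 0.572^4 × 0.428^1 = 0.229086
P(M+4) = 10 × 0.572^3 × 0.428^2 = 0.342827
P(M+6) = 10 × 0.572^2 × 0.428^3 = 0.256521
P(M+8) = 5 × 0.572^1 × 0.428^4 = 0.095971
P(M+10) = 0.428^5 = 0.014362
The M+4 peak is largest (0.342827); scaling to 100 gives 17.9 : 66.8 : 100.0 : 74.8 : 28.0 : 4.2.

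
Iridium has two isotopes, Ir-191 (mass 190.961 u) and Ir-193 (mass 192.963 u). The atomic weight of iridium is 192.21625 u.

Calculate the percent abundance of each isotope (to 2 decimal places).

Ir-191: 37.30%, Ir-193: 62.70%

With x = fraction of Ir-191 (so Ir-193 is 1 − x):
190.961·x + 192.963·(1 − x) = 192.21625
(190.961 − 192.963)·x = 192.21625 − 192.963
x = -0.74675 / -2.002 = 0.37300 → 37.30% Ir-191, 62.70% Ir-193.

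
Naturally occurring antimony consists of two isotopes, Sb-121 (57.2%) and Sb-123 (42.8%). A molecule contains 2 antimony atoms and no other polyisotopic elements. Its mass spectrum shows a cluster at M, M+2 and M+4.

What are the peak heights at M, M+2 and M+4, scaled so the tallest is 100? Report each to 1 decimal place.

Each Sb atom is independently Sb-121 (p = 0.572) or Sb-123 (q = 0.428); the cluster is the binomial expansion (p + q)^2.
P(M) = 0.572^2 = 0.327184
P(M+2) = 2 × 0.572^1 × 0.428^1 = 0.489632
P(M+4) = 0.428^2 = 0.183184
The M+2 peak is largest (0.489632); scaling to 100 gives 66.8 : 100.0 : 37.4.

66.8 : 100.0 : 37.4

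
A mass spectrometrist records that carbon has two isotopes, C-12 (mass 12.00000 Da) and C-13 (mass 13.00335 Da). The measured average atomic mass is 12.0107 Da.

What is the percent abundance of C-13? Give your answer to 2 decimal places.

1.07%

Let x be the fractional abundance of C-12; then C-13 has abundance 1 − x.
12.00000·x + 13.00335·(1 − x) = 12.0107
(12.00000 − 13.00335)·x = 12.0107 − 13.00335
x = -0.99265 / -1.00335 = 0.98934 → 98.93% C-12, 1.07% C-13.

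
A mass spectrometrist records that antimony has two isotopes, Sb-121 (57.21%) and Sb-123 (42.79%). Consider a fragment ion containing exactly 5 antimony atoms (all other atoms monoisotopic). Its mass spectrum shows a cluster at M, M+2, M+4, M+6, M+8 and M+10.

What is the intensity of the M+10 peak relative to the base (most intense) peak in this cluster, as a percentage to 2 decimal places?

4.18%

Binomial terms of (0.5721 + 0.4279)^5: M 0.0613, M+2 0.2292, M+4 0.3428, M+6 0.2564, M+8 0.0959, M+10 0.0143 → M+4 is the base peak.
P(M+4) = C(5,2) × 0.5721^3 × 0.4279^2 = 10 × 0.18724742 × 0.18309841 = 0.342847 (base)
P(M+10) = C(5,5) × 0.5721^0 × 0.4279^5 = 1 × 1.0000 × 0.01434536 = 0.014345
Relative intensity = 0.014345 / 0.342847 × 100 = 4.18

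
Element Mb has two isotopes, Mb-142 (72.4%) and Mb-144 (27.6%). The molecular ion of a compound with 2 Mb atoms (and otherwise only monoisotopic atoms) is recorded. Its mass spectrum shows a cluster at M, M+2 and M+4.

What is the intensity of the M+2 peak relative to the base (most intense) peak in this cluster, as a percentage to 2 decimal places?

76.24%

Binomial terms of (0.724 + 0.276)^2: M 0.5242, M+2 0.3996, M+4 0.0762 → M is the base peak.
P(M) = C(2,0) × 0.724^2 × 0.276^0 = 1 × 0.524176 × 1.0000 = 0.524176 (base)
P(M+2) = C(2,1) × 0.724^1 × 0.276^1 = 2 × 0.7240 × 0.2760 = 0.399648
Relative intensity = 0.399648 / 0.524176 × 100 = 76.24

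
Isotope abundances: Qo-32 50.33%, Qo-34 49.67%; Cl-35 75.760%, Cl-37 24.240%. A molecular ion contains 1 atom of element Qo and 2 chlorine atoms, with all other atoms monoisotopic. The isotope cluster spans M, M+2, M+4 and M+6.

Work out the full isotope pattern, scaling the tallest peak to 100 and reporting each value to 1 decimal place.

Element Qo pattern (n=1): 0.5033 : 0.4967
Chlorine pattern (n=2): 0.57395776 : 0.36728448 : 0.05875776
Convolve the two distributions (both contribute in 2-u steps):
  M: 0.5033×0.57395776 = 0.288873
  M+2: 0.5033×0.36728448 + 0.4967×0.57395776 = 0.469939
  M+4: 0.5033×0.05875776 + 0.4967×0.36728448 = 0.212003
  M+6: 0.4967×0.05875776 = 0.029185
Scale to base peak (0.469939) = 100: 61.5 : 100.0 : 45.1 : 6.2

61.5 : 100.0 : 45.1 : 6.2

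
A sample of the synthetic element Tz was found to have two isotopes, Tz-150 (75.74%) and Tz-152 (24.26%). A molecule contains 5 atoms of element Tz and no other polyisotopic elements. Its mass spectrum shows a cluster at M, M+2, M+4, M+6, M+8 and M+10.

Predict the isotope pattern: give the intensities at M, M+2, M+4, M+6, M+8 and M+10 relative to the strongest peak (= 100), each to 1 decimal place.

Each Tz atom is independently Tz-150 (p = 0.7574) or Tz-152 (q = 0.2426); the cluster is the binomial expansion (p + q)^5.
P(M) = 0.7574^5 = 0.249245
P(M+2) = 5 × 0.7574^4 × 0.2426^1 = 0.399174
P(M+4) = 10 × 0.7574^3 × 0.2426^2 = 0.255716
P(M+6) = 10 × 0.7574^2 × 0.2426^3 = 0.081907
P(M+8) = 5 × 0.7574^1 × 0.2426^4 = 0.013118
P(M+10) = 0.2426^5 = 0.000840
The M+2 peak is largest (0.399174); scaling to 100 gives 62.4 : 100.0 : 64.1 : 20.5 : 3.3 : 0.2.

62.4 : 100.0 : 64.1 : 20.5 : 3.3 : 0.2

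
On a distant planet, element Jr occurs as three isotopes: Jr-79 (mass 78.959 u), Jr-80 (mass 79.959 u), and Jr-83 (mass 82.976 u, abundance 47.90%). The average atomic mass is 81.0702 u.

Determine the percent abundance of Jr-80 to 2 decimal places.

18.71%

The remaining 52.10% is split between Jr-79 (fraction x) and Jr-80 (fraction 0.5210 − x).
Substituting: 78.959x + 79.959(0.5210 − x) = 41.324696
(78.959 − 79.959)x = -0.333943  ⇒  x = 0.33394, y = 0.18706
Jr-79: 33.39%, Jr-80: 18.71%.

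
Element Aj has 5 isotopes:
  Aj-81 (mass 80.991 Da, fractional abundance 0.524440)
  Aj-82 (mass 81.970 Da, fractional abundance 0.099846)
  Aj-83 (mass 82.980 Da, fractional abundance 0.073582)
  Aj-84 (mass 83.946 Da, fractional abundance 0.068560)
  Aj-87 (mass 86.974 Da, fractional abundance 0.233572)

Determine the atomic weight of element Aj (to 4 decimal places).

82.8352 Da

Average mass = Σ (abundance × isotope mass) = 0.524440 × 80.991 + 0.099846 × 81.970 + 0.073582 × 82.980 + 0.068560 × 83.946 + 0.233572 × 86.974
= 42.47492 + 8.18438 + 6.10583 + 5.75534 + 20.31469 = 82.83516 Da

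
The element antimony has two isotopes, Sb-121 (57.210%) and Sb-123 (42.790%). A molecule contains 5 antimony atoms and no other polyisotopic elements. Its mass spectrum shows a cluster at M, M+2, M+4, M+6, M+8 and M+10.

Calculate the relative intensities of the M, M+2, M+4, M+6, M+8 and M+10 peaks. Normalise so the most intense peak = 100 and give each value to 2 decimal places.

Each Sb atom is independently Sb-121 (p = 0.57210) or Sb-123 (q = 0.42790); the cluster is the binomial expansion (p + q)^5.
P(M) = 0.57210^5 = 0.061286
P(M+2) = 5 × 0.57210^4 × 0.42790^1 = 0.229192
P(M+4) = 10 × 0.57210^3 × 0.42790^2 = 0.342847
P(M+6) = 10 × 0.57210^2 × 0.42790^3 = 0.256431
P(M+8) = 5 × 0.57210^1 × 0.42790^4 = 0.095898
P(M+10) = 0.42790^5 = 0.014345
The M+4 peak is largest (0.342847); scaling to 100 gives 17.88 : 66.85 : 100.00 : 74.79 : 27.97 : 4.18.

17.88 : 66.85 : 100.00 : 74.79 : 27.97 : 4.18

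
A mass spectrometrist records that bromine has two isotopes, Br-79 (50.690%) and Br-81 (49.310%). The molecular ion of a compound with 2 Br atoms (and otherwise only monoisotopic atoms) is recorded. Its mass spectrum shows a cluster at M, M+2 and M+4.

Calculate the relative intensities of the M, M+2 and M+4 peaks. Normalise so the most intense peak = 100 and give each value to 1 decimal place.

The 2 Br atoms are independent, so intensities follow the terms of (0.50690 + 0.49310)^2.
P(M) = 0.50690^2 = 0.256948
P(M+2) = 2 × 0.50690^1 × 0.49310^1 = 0.499905
P(M+4) = 0.49310^2 = 0.243148
The M+2 peak is largest (0.499905); scaling to 100 gives 51.4 : 100.0 : 48.6.

51.4 : 100.0 : 48.6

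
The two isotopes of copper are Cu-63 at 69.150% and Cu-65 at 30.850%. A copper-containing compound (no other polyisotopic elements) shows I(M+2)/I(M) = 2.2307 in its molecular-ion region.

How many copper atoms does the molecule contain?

5

The M+2/M ratio from n Cu atoms is n · q/p = n · 0.30850/0.69150.
n = 2.2307 × 0.69150/0.30850 = 5.00 ≈ 5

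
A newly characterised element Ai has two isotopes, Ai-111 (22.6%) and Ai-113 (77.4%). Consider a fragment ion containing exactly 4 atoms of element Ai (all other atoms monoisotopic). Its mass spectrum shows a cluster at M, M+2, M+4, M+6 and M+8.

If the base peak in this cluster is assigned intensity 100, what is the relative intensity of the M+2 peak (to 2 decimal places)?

(0.226 + 0.774)^4 gives M 0.0026, M+2 0.0357, M+4 0.1836, M+6 0.4192, M+8 0.3589; the largest is M+6.
P(M+6) = C(4,3) × 0.226^1 × 0.774^3 = 4 × 0.2260 × 0.46368482 = 0.419171 (base)
P(M+2) = C(4,1) × 0.226^3 × 0.774^1 = 4 × 0.01154318 × 0.7740 = 0.035738
Relative intensity = 0.035738 / 0.419171 × 100 = 8.53

8.53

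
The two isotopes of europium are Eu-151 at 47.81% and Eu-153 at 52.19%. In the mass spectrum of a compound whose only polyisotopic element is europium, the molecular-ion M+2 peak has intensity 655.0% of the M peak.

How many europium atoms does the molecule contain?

The M+2/M ratio from n Eu atoms is n · q/p = n · 0.5219/0.4781.
n = 6.550 × 0.4781/0.5219 = 6.00 ≈ 6

6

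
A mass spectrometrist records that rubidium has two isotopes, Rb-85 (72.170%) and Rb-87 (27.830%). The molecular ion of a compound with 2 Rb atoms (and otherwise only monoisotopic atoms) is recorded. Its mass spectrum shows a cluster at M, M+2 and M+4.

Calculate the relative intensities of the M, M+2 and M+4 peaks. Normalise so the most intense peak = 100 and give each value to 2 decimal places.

The 2 Rb atoms are independent, so intensities follow the terms of (0.72170 + 0.27830)^2.
P(M) = 0.72170^2 = 0.520851
P(M+2) = 2 × 0.72170^1 × 0.27830^1 = 0.401698
P(M+4) = 0.27830^2 = 0.077451
The M peak is largest (0.520851); scaling to 100 gives 100.00 : 77.12 : 14.87.

100.00 : 77.12 : 14.87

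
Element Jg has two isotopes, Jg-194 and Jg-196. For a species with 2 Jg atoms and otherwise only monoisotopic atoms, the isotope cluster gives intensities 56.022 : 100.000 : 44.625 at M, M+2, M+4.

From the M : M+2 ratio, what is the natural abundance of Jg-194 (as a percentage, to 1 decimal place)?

52.8%

Let p = fractional abundance of Jg-194. I(M+2)/I(M) = [C(2,1)·p^1·(1−p)] / p^2 = 2·(1−p)/p = 100.000/56.022 = 1.7850
(1−p)/p = 1.7850/2 = 0.8925  ⇒  p = 1/(1 + 0.8925) = 0.5284
Jg-194: 52.8%, Jg-196: 47.2%.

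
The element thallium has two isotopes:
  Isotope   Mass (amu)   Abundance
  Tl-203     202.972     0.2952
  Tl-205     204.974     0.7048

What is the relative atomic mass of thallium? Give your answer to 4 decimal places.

204.3830 amu

Ar = Σ fᵢ·mᵢ = 0.2952 × 202.972 + 0.7048 × 204.974
= 59.91733 + 144.46568 = 204.38301 amu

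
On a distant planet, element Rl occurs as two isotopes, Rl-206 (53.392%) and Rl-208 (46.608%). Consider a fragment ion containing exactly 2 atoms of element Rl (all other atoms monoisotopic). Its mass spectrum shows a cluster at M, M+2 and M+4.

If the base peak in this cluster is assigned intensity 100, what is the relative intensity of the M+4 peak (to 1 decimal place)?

(0.53392 + 0.46608)^2 gives M 0.2851, M+2 0.4977, M+4 0.2172; the largest is M+2.
P(M+2) = C(2,1) × 0.53392^1 × 0.46608^1 = 2 × 0.53392 × 0.46608 = 0.497699 (base)
P(M+4) = C(2,2) × 0.53392^0 × 0.46608^2 = 1 × 1.0000 × 0.21723057 = 0.217231
Relative intensity = 0.217231 / 0.497699 × 100 = 43.6

43.6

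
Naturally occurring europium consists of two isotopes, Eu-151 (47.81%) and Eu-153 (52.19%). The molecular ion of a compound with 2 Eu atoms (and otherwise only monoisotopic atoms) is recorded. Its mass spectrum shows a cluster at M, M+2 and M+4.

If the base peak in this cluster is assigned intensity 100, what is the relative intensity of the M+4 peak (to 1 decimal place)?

54.6

(0.4781 + 0.5219)^2 gives M 0.2286, M+2 0.4990, M+4 0.2724; the largest is M+2.
P(M+2) = C(2,1) × 0.4781^1 × 0.5219^1 = 2 × 0.4781 × 0.5219 = 0.499041 (base)
P(M+4) = C(2,2) × 0.4781^0 × 0.5219^2 = 1 × 1.0000 × 0.27237961 = 0.272380
Relative intensity = 0.272380 / 0.499041 × 100 = 54.6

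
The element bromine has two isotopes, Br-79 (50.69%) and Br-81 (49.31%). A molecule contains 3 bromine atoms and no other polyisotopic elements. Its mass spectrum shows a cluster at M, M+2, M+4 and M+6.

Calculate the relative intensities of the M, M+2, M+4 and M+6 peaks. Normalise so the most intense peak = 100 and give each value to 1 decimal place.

34.3 : 100.0 : 97.3 : 31.5

Each Br atom is independently Br-79 (p = 0.5069) or Br-81 (q = 0.4931); the cluster is the binomial expansion (p + q)^3.
P(M) = 0.5069^3 = 0.130247
P(M+2) = 3 × 0.5069^2 × 0.4931^1 = 0.380103
P(M+4) = 3 × 0.5069^1 × 0.4931^2 = 0.369755
P(M+6) = 0.4931^3 = 0.119896
The M+2 peak is largest (0.380103); scaling to 100 gives 34.3 : 100.0 : 97.3 : 31.5.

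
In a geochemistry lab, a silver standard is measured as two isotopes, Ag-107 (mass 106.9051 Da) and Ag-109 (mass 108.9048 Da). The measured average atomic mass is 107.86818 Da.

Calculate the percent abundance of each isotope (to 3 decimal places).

Writing the weighted mean with unknown fraction x of Ag-107:
106.9051·x + 108.9048·(1 − x) = 107.86818
(106.9051 − 108.9048)·x = 107.86818 − 108.9048
x = -1.03662 / -1.9997 = 0.51839 → 51.839% Ag-107, 48.161% Ag-109.

Ag-107: 51.839%, Ag-109: 48.161%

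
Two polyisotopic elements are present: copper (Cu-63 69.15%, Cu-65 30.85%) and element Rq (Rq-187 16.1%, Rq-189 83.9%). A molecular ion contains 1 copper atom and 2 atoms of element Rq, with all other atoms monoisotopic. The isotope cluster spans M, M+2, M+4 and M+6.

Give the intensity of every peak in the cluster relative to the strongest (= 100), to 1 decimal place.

Copper pattern (n=1): 0.6915 : 0.3085
Element Rq pattern (n=2): 0.025921 : 0.270158 : 0.703921
Convolve the two distributions (both contribute in 2-u steps):
  M: 0.6915×0.025921 = 0.017924
  M+2: 0.6915×0.270158 + 0.3085×0.025921 = 0.194811
  M+4: 0.6915×0.703921 + 0.3085×0.270158 = 0.570105
  M+6: 0.3085×0.703921 = 0.217160
Scale to base peak (0.570105) = 100: 3.1 : 34.2 : 100.0 : 38.1

3.1 : 34.2 : 100.0 : 38.1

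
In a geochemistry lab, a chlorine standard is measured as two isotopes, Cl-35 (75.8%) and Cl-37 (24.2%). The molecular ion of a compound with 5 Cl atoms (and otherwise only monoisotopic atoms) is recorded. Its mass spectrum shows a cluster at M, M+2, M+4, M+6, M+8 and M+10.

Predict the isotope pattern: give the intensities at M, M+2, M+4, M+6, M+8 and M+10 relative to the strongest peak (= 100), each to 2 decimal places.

62.64 : 100.00 : 63.85 : 20.39 : 3.25 : 0.21

Expanding (0.758 + 0.242)^5:
P(M) = 0.758^5 = 0.250234
P(M+2) = 5 × 0.758^4 × 0.242^1 = 0.399450
P(M+4) = 10 × 0.758^3 × 0.242^2 = 0.255058
P(M+6) = 10 × 0.758^2 × 0.242^3 = 0.081430
P(M+8) = 5 × 0.758^1 × 0.242^4 = 0.012999
P(M+10) = 0.242^5 = 0.000830
The M+2 peak is largest (0.399450); scaling to 100 gives 62.64 : 100.00 : 63.85 : 20.39 : 3.25 : 0.21.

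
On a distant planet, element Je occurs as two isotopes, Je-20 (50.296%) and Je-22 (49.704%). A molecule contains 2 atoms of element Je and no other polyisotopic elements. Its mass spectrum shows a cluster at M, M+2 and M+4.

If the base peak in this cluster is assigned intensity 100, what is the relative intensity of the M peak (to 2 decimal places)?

50.60

(0.50296 + 0.49704)^2 gives M 0.2530, M+2 0.5000, M+4 0.2470; the largest is M+2.
P(M+2) = C(2,1) × 0.50296^1 × 0.49704^1 = 2 × 0.50296 × 0.49704 = 0.499982 (base)
P(M) = C(2,0) × 0.50296^2 × 0.49704^0 = 1 × 0.25296876 × 1.0000 = 0.252969
Relative intensity = 0.252969 / 0.499982 × 100 = 50.60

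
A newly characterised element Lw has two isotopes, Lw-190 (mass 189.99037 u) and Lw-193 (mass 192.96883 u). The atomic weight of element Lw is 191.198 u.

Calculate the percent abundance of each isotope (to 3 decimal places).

Lw-190: 59.455%, Lw-193: 40.545%

Let x be the fractional abundance of Lw-190; then Lw-193 has abundance 1 − x.
189.99037·x + 192.96883·(1 − x) = 191.198
(189.99037 − 192.96883)·x = 191.198 − 192.96883
x = -1.77083 / -2.97846 = 0.59455 → 59.455% Lw-190, 40.545% Lw-193.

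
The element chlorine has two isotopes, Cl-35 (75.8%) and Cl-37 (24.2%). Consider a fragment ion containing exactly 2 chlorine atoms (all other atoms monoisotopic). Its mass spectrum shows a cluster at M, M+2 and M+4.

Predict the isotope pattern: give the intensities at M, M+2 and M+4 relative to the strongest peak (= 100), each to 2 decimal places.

100.00 : 63.85 : 10.19

Expanding (0.758 + 0.242)^2:
P(M) = 0.758^2 = 0.574564
P(M+2) = 2 × 0.758^1 × 0.242^1 = 0.366872
P(M+4) = 0.242^2 = 0.058564
The M peak is largest (0.574564); scaling to 100 gives 100.00 : 63.85 : 10.19.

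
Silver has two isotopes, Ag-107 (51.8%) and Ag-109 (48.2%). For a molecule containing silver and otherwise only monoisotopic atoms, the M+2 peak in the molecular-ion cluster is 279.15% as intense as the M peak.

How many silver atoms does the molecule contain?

3

With n Ag atoms, P(M+2)/P(M) = C(n,1)·p^(n−1)q / p^n = n·q/p = n · 0.482/0.518.
n = 2.7915 × 0.518/0.482 = 3.00 ≈ 3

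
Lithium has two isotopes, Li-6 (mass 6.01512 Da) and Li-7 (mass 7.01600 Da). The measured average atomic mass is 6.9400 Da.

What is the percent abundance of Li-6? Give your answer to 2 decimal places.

7.59%

With x = fraction of Li-6 (so Li-7 is 1 − x):
6.01512·x + 7.01600·(1 − x) = 6.9400
(6.01512 − 7.01600)·x = 6.9400 − 7.01600
x = -0.07600 / -1.00088 = 0.07593 → 7.59% Li-6, 92.41% Li-7.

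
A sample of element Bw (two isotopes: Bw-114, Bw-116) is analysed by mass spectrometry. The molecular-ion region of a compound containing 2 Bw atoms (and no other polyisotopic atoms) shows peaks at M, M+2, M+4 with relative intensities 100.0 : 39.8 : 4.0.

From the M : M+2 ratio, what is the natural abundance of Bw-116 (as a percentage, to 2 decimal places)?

Write p for the Bw-114 fraction. I(M+2)/I(M) = [C(2,1)·p^1·(1−p)] / p^2 = 2·(1−p)/p = 39.8/100.0 = 0.3980
(1−p)/p = 0.3980/2 = 0.1990  ⇒  p = 1/(1 + 0.1990) = 0.8340
Bw-114: 83.40%, Bw-116: 16.60%.

16.60%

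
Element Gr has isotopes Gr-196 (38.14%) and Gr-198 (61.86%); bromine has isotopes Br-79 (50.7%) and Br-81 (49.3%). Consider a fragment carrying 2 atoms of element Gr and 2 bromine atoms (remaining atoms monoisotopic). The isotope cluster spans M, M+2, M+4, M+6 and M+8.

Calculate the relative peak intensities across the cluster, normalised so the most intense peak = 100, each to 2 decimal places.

10.12 : 52.49 : 100.00 : 82.79 : 25.16

Element Gr pattern (n=2): 0.14546596 : 0.47186808 : 0.38266596
Bromine pattern (n=2): 0.257049 : 0.499902 : 0.243049
Convolve the two distributions (both contribute in 2-u steps):
  M: 0.14546596×0.257049 = 0.037392
  M+2: 0.14546596×0.499902 + 0.47186808×0.257049 = 0.194012
  M+4: 0.14546596×0.243049 + 0.47186808×0.499902 + 0.38266596×0.257049 = 0.369607
  M+6: 0.47186808×0.243049 + 0.38266596×0.499902 = 0.305983
  M+8: 0.38266596×0.243049 = 0.093007
Scale to base peak (0.369607) = 100: 10.12 : 52.49 : 100.00 : 82.79 : 25.16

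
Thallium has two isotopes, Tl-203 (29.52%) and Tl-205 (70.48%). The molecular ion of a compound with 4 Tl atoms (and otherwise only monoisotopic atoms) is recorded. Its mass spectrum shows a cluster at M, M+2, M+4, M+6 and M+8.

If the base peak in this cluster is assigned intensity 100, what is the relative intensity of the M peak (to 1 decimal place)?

1.8

(0.2952 + 0.7048)^4 gives M 0.0076, M+2 0.0725, M+4 0.2597, M+6 0.4134, M+8 0.2468; the largest is M+6.
P(M+6) = C(4,3) × 0.2952^1 × 0.7048^3 = 4 × 0.2952 × 0.35010449 = 0.413403 (base)
P(M) = C(4,0) × 0.2952^4 × 0.7048^0 = 1 × 0.00759391 × 1.0000 = 0.007594
Relative intensity = 0.007594 / 0.413403 × 100 = 1.8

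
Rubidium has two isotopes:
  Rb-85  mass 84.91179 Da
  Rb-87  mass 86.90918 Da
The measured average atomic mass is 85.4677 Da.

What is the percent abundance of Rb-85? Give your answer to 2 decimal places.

Let x be the fractional abundance of Rb-85; then Rb-87 has abundance 1 − x.
84.91179·x + 86.90918·(1 − x) = 85.4677
(84.91179 − 86.90918)·x = 85.4677 − 86.90918
x = -1.44148 / -1.99739 = 0.72168 → 72.17% Rb-85, 27.83% Rb-87.

72.17%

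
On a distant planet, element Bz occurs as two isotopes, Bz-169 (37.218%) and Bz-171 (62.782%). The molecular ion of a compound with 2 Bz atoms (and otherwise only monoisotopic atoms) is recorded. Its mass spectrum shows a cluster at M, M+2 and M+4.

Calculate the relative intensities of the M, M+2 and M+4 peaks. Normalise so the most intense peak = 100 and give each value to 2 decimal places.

Expanding (0.37218 + 0.62782)^2:
P(M) = 0.37218^2 = 0.138518
P(M+2) = 2 × 0.37218^1 × 0.62782^1 = 0.467324
P(M+4) = 0.62782^2 = 0.394158
The M+2 peak is largest (0.467324); scaling to 100 gives 29.64 : 100.00 : 84.34.

29.64 : 100.00 : 84.34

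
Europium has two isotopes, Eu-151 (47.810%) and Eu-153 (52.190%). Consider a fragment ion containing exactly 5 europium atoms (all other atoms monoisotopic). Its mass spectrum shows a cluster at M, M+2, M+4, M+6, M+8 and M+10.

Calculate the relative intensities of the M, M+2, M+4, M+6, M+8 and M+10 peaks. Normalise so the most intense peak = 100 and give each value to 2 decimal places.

7.69 : 41.96 : 91.61 : 100.00 : 54.58 : 11.92

Expanding (0.47810 + 0.52190)^5:
P(M) = 0.47810^5 = 0.024980
P(M+2) = 5 × 0.47810^4 × 0.52190^1 = 0.136343
P(M+4) = 10 × 0.47810^3 × 0.52190^2 = 0.297667
P(M+6) = 10 × 0.47810^2 × 0.52190^3 = 0.324937
P(M+8) = 5 × 0.47810^1 × 0.52190^4 = 0.177353
P(M+10) = 0.52190^5 = 0.038720
The M+6 peak is largest (0.324937); scaling to 100 gives 7.69 : 41.96 : 91.61 : 100.00 : 54.58 : 11.92.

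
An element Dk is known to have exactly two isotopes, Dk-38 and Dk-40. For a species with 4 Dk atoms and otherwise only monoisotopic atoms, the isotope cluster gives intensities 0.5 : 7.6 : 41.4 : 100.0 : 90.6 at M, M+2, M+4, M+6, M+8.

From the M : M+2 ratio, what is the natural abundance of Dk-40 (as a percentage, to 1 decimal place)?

If p is the fraction of Dk that is Dk-38, then I(M+2)/I(M) = [C(4,1)·p^3·(1−p)] / p^4 = 4·(1−p)/p = 7.6/0.5 = 15.2000
(1−p)/p = 15.2000/4 = 3.8000  ⇒  p = 1/(1 + 3.8000) = 0.2083
Dk-38: 20.8%, Dk-40: 79.2%.

79.2%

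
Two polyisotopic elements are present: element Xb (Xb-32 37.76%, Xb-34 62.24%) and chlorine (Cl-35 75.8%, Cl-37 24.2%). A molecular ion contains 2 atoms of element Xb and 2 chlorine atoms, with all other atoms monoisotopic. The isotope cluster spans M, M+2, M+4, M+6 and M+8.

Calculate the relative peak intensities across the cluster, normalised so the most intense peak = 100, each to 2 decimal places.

20.31 : 79.92 : 100.00 : 42.06 : 5.62

Element Xb pattern (n=2): 0.14258176 : 0.47003648 : 0.38738176
Chlorine pattern (n=2): 0.574564 : 0.366872 : 0.058564
Convolve the two distributions (both contribute in 2-u steps):
  M: 0.14258176×0.574564 = 0.081922
  M+2: 0.14258176×0.366872 + 0.47003648×0.574564 = 0.322375
  M+4: 0.14258176×0.058564 + 0.47003648×0.366872 + 0.38738176×0.574564 = 0.403369
  M+6: 0.47003648×0.058564 + 0.38738176×0.366872 = 0.169647
  M+8: 0.38738176×0.058564 = 0.022687
Scale to base peak (0.403369) = 100: 20.31 : 79.92 : 100.00 : 42.06 : 5.62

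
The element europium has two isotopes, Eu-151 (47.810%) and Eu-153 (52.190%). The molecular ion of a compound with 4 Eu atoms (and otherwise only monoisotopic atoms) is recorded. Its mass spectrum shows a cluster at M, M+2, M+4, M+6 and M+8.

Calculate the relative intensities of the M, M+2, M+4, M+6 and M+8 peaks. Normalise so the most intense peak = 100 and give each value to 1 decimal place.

The 4 Eu atoms are independent, so intensities follow the terms of (0.47810 + 0.52190)^4.
P(M) = 0.47810^4 = 0.052249
P(M+2) = 4 × 0.47810^3 × 0.52190^1 = 0.228141
P(M+4) = 6 × 0.47810^2 × 0.52190^2 = 0.373563
P(M+6) = 4 × 0.47810^1 × 0.52190^3 = 0.271857
P(M+8) = 0.52190^4 = 0.074191
The M+4 peak is largest (0.373563); scaling to 100 gives 14.0 : 61.1 : 100.0 : 72.8 : 19.9.

14.0 : 61.1 : 100.0 : 72.8 : 19.9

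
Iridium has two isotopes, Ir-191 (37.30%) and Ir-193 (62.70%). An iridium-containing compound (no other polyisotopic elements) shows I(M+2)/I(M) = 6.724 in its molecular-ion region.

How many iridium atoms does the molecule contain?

For n independent Ir atoms, I(M+2)/I(M) = n · (abundance Ir-193) / (abundance Ir-191) = n · 0.6270/0.3730.
n = 6.724 × 0.3730/0.6270 = 4.00 ≈ 4

4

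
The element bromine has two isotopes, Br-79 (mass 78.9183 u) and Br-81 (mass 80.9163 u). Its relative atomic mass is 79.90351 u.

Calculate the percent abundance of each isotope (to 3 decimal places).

Br-79: 50.690%, Br-81: 49.310%

Let x be the fractional abundance of Br-79; then Br-81 has abundance 1 − x.
78.9183·x + 80.9163·(1 − x) = 79.90351
(78.9183 − 80.9163)·x = 79.90351 − 80.9163
x = -1.01279 / -1.9980 = 0.50690 → 50.690% Br-79, 49.310% Br-81.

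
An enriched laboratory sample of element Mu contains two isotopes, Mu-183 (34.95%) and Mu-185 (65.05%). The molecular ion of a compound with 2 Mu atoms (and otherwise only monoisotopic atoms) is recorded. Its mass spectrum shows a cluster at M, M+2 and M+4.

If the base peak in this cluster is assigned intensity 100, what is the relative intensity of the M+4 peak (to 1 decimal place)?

93.1

Term probabilities: M 0.1222, M+2 0.4547, M+4 0.4232. Base peak = M+2.
P(M+2) = C(2,1) × 0.3495^1 × 0.6505^1 = 2 × 0.3495 × 0.6505 = 0.454700 (base)
P(M+4) = C(2,2) × 0.3495^0 × 0.6505^2 = 1 × 1.0000 × 0.42315025 = 0.423150
Relative intensity = 0.423150 / 0.454700 × 100 = 93.1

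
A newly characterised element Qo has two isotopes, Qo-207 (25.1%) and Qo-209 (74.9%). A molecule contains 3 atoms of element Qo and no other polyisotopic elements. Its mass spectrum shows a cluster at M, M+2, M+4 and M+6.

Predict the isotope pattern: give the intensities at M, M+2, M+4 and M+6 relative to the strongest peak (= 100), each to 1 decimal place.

3.7 : 33.5 : 100.0 : 99.5

Expanding (0.251 + 0.749)^3:
P(M) = 0.251^3 = 0.015813
P(M+2) = 3 × 0.251^2 × 0.749^1 = 0.141563
P(M+4) = 3 × 0.251^1 × 0.749^2 = 0.422434
P(M+6) = 0.749^3 = 0.420190
The M+4 peak is largest (0.422434); scaling to 100 gives 3.7 : 33.5 : 100.0 : 99.5.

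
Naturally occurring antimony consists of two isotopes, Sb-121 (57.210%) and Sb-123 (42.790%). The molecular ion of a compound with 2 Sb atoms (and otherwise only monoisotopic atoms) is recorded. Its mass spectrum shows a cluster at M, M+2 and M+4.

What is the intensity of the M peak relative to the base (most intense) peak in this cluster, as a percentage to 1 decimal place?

Binomial terms of (0.57210 + 0.42790)^2: M 0.3273, M+2 0.4896, M+4 0.1831 → M+2 is the base peak.
P(M+2) = C(2,1) × 0.57210^1 × 0.42790^1 = 2 × 0.5721 × 0.4279 = 0.489603 (base)
P(M) = C(2,0) × 0.57210^2 × 0.42790^0 = 1 × 0.32729841 × 1.0000 = 0.327298
Relative intensity = 0.327298 / 0.489603 × 100 = 66.8

66.8%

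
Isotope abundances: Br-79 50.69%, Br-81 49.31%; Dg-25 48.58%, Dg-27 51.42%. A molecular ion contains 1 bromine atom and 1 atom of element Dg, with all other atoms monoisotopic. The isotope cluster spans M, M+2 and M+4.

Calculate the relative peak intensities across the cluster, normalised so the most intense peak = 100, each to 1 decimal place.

Bromine pattern (n=1): 0.5069 : 0.4931
Element Dg pattern (n=1): 0.4858 : 0.5142
Convolve the two distributions (both contribute in 2-u steps):
  M: 0.5069×0.4858 = 0.246252
  M+2: 0.5069×0.5142 + 0.4931×0.4858 = 0.500196
  M+4: 0.4931×0.5142 = 0.253552
Scale to base peak (0.500196) = 100: 49.2 : 100.0 : 50.7

49.2 : 100.0 : 50.7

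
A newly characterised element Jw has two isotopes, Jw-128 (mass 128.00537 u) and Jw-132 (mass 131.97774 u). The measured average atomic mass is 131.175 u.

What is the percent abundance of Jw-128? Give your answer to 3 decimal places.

20.208%

Writing the weighted mean with unknown fraction x of Jw-128:
128.00537·x + 131.97774·(1 − x) = 131.175
(128.00537 − 131.97774)·x = 131.175 − 131.97774
x = -0.80274 / -3.97237 = 0.20208 → 20.208% Jw-128, 79.792% Jw-132.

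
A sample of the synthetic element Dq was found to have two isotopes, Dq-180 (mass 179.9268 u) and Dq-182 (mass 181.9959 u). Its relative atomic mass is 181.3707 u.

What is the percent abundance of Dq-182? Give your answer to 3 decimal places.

69.784%

With x = fraction of Dq-180 (so Dq-182 is 1 − x):
179.9268·x + 181.9959·(1 − x) = 181.3707
(179.9268 − 181.9959)·x = 181.3707 − 181.9959
x = -0.6252 / -2.0691 = 0.30216 → 30.216% Dq-180, 69.784% Dq-182.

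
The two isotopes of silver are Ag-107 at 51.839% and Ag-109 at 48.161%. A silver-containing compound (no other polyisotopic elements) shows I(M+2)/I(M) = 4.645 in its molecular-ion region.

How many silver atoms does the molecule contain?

5

The M+2/M ratio from n Ag atoms is n · q/p = n · 0.48161/0.51839.
n = 4.645 × 0.51839/0.48161 = 5.00 ≈ 5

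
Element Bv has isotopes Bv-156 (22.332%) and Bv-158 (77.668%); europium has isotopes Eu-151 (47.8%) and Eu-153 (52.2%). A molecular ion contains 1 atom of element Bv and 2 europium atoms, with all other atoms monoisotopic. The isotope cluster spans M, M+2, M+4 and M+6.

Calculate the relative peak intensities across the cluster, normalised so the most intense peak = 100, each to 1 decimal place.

11.4 : 64.4 : 100.0 : 47.2

Element Bv pattern (n=1): 0.22332 : 0.77668
Europium pattern (n=2): 0.228484 : 0.499032 : 0.272484
Convolve the two distributions (both contribute in 2-u steps):
  M: 0.22332×0.228484 = 0.051025
  M+2: 0.22332×0.499032 + 0.77668×0.228484 = 0.288903
  M+4: 0.22332×0.272484 + 0.77668×0.499032 = 0.448439
  M+6: 0.77668×0.272484 = 0.211633
Scale to base peak (0.448439) = 100: 11.4 : 64.4 : 100.0 : 47.2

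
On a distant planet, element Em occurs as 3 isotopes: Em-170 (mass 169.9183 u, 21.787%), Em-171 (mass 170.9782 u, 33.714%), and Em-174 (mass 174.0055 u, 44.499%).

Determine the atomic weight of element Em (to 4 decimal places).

Ar = Σ fᵢ·mᵢ = 0.21787 × 169.9183 + 0.33714 × 170.9782 + 0.44499 × 174.0055
= 37.02010 + 57.64359 + 77.43071 = 172.09440 u

172.0944 u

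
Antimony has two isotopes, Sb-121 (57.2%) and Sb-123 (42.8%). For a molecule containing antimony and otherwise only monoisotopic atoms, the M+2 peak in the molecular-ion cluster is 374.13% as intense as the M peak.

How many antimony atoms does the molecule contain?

For n independent Sb atoms, I(M+2)/I(M) = n · (abundance Sb-123) / (abundance Sb-121) = n · 0.428/0.572.
n = 3.7413 × 0.572/0.428 = 5.00 ≈ 5

5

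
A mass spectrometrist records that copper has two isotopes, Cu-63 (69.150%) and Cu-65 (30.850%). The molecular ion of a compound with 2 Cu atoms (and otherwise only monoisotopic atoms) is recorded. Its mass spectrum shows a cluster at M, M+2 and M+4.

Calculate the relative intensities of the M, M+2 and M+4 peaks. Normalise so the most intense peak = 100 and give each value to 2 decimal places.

Expanding (0.69150 + 0.30850)^2:
P(M) = 0.69150^2 = 0.478172
P(M+2) = 2 × 0.69150^1 × 0.30850^1 = 0.426656
P(M+4) = 0.30850^2 = 0.095172
The M peak is largest (0.478172); scaling to 100 gives 100.00 : 89.23 : 19.90.

100.00 : 89.23 : 19.90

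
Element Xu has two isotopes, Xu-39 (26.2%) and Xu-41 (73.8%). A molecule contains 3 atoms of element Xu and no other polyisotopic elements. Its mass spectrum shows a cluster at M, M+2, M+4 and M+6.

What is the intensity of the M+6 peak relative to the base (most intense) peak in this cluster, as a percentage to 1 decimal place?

93.9%

Term probabilities: M 0.0180, M+2 0.1520, M+4 0.4281, M+6 0.4019. Base peak = M+4.
P(M+4) = C(3,2) × 0.262^1 × 0.738^2 = 3 × 0.2620 × 0.544644 = 0.428090 (base)
P(M+6) = C(3,3) × 0.262^0 × 0.738^3 = 1 × 1.0000 × 0.40194727 = 0.401947
Relative intensity = 0.401947 / 0.428090 × 100 = 93.9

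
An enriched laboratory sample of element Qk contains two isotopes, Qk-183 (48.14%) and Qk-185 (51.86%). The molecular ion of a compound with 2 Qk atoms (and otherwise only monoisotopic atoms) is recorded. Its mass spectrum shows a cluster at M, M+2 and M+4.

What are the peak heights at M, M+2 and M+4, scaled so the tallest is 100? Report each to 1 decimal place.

46.4 : 100.0 : 53.9

The 2 Qk atoms are independent, so intensities follow the terms of (0.4814 + 0.5186)^2.
P(M) = 0.4814^2 = 0.231746
P(M+2) = 2 × 0.4814^1 × 0.5186^1 = 0.499308
P(M+4) = 0.5186^2 = 0.268946
The M+2 peak is largest (0.499308); scaling to 100 gives 46.4 : 100.0 : 53.9.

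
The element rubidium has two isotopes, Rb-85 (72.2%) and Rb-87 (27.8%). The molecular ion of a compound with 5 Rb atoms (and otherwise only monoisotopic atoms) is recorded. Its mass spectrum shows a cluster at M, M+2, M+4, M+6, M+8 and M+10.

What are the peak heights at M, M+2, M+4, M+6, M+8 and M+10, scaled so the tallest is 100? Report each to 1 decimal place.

The 5 Rb atoms are independent, so intensities follow the terms of (0.722 + 0.278)^5.
P(M) = 0.722^5 = 0.196194
P(M+2) = 5 × 0.722^4 × 0.278^1 = 0.377714
P(M+4) = 10 × 0.722^3 × 0.278^2 = 0.290872
P(M+6) = 10 × 0.722^2 × 0.278^3 = 0.111998
P(M+8) = 5 × 0.722^1 × 0.278^4 = 0.021562
P(M+10) = 0.278^5 = 0.001660
The M+2 peak is largest (0.377714); scaling to 100 gives 51.9 : 100.0 : 77.0 : 29.7 : 5.7 : 0.4.

51.9 : 100.0 : 77.0 : 29.7 : 5.7 : 0.4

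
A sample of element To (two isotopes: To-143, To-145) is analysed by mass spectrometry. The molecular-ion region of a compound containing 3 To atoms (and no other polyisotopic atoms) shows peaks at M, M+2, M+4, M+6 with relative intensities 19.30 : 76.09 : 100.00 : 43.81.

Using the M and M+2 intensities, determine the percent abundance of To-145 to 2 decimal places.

56.79%

Write p for the To-143 fraction. I(M+2)/I(M) = [C(3,1)·p^2·(1−p)] / p^3 = 3·(1−p)/p = 76.09/19.30 = 3.9425
(1−p)/p = 3.9425/3 = 1.3142  ⇒  p = 1/(1 + 1.3142) = 0.4321
To-143: 43.21%, To-145: 56.79%.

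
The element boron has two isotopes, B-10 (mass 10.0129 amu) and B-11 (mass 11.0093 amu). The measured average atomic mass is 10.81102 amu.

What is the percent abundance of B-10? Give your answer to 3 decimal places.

19.900%

With x = fraction of B-10 (so B-11 is 1 − x):
10.0129·x + 11.0093·(1 − x) = 10.81102
(10.0129 − 11.0093)·x = 10.81102 − 11.0093
x = -0.19828 / -0.9964 = 0.19900 → 19.900% B-10, 80.100% B-11.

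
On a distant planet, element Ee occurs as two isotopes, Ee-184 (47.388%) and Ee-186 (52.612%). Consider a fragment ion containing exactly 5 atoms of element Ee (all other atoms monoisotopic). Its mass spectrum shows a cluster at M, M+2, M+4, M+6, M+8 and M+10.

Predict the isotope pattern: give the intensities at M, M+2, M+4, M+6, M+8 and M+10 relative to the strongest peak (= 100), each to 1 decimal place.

7.3 : 40.6 : 90.1 : 100.0 : 55.5 : 12.3

Each Ee atom is independently Ee-184 (p = 0.47388) or Ee-186 (q = 0.52612); the cluster is the binomial expansion (p + q)^5.
P(M) = 0.47388^5 = 0.023897
P(M+2) = 5 × 0.47388^4 × 0.52612^1 = 0.132656
P(M+4) = 10 × 0.47388^3 × 0.52612^2 = 0.294561
P(M+6) = 10 × 0.47388^2 × 0.52612^3 = 0.327033
P(M+8) = 5 × 0.47388^1 × 0.52612^4 = 0.181542
P(M+10) = 0.52612^5 = 0.040311
The M+6 peak is largest (0.327033); scaling to 100 gives 7.3 : 40.6 : 90.1 : 100.0 : 55.5 : 12.3.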